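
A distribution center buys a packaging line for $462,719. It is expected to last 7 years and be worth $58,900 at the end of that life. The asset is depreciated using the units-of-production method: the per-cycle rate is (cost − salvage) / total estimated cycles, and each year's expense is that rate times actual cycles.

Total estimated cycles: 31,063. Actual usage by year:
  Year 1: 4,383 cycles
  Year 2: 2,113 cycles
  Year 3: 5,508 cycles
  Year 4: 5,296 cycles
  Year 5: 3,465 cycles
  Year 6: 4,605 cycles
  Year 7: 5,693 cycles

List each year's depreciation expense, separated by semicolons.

Depreciable base = $462,719 − $58,900 = $403,819.
Rate = $403,819 / 31,063 cycles = $13 per cycle.
Year 1: 4,383 × $13 = $56,979. Book value $405,740.
Year 2: 2,113 × $13 = $27,469. Book value $378,271.
Year 3: 5,508 × $13 = $71,604. Book value $306,667.
Year 4: 5,296 × $13 = $68,848. Book value $237,819.
Year 5: 3,465 × $13 = $45,045. Book value $192,774.
Year 6: 4,605 × $13 = $59,865. Book value $132,909.
Year 7: 5,693 × $13 = $74,009. Book value $58,900.

$56,979; $27,469; $71,604; $68,848; $45,045; $59,865; $74,009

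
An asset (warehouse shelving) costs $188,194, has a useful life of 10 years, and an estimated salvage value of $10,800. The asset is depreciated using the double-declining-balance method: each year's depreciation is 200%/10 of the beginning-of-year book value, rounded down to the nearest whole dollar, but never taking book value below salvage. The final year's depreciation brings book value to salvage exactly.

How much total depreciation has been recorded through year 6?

$138,859

Depreciable base = $188,194 − $10,800 = $177,394.
Year 1: ⌊$188,194 × 200%/10⌋ = $37,638. Book value $150,556.
Year 2: ⌊$150,556 × 200%/10⌋ = $30,111. Book value $120,445.
Year 3: ⌊$120,445 × 200%/10⌋ = $24,089. Book value $96,356.
Year 4: ⌊$96,356 × 200%/10⌋ = $19,271. Book value $77,085.
Year 5: ⌊$77,085 × 200%/10⌋ = $15,417. Book value $61,668.
Year 6: ⌊$61,668 × 200%/10⌋ = $12,333. Book value $49,335.
Accumulated through year 6 = $188,194 − $49,335 = $138,859.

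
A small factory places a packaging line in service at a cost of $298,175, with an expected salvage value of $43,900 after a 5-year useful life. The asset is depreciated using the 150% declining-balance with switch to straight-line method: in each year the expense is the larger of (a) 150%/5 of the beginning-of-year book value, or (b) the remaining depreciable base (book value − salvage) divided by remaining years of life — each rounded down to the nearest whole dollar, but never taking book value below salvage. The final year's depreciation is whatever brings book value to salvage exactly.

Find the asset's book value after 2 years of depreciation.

Depreciable base = $298,175 − $43,900 = $254,275.
Year 1: DB = ⌊$298,175 × 150%/5⌋ = $89,452; SL = ⌊$254,275/5⌋ = $50,855 → take DB $89,452. Book value $208,723.
Year 2: DB = ⌊$208,723 × 150%/5⌋ = $62,616; SL = ⌊$164,823/4⌋ = $41,205 → take DB $62,616. Book value $146,107.

$146,107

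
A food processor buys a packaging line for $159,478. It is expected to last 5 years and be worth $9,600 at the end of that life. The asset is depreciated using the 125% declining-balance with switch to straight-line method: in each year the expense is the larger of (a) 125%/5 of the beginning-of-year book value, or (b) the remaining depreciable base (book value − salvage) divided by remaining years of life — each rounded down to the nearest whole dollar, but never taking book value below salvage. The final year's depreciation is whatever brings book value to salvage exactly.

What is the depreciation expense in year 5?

Depreciable base = $159,478 − $9,600 = $149,878.
Year 1: DB = ⌊$159,478 × 125%/5⌋ = $39,869; SL = ⌊$149,878/5⌋ = $29,975 → take DB $39,869. Book value $119,609.
Year 2: DB = ⌊$119,609 × 125%/5⌋ = $29,902; SL = ⌊$110,009/4⌋ = $27,502 → take DB $29,902. Book value $89,707.
Year 3: DB = ⌊$89,707 × 125%/5⌋ = $22,426; SL = ⌊$80,107/3⌋ = $26,702 → take SL $26,702. Book value $63,005.
Year 4: DB = ⌊$63,005 × 125%/5⌋ = $15,751; SL = ⌊$53,405/2⌋ = $26,702 → take SL $26,702. Book value $36,303.
Year 5 (final): $36,303 − $9,600 = $26,703. Book value $9,600.

$26,703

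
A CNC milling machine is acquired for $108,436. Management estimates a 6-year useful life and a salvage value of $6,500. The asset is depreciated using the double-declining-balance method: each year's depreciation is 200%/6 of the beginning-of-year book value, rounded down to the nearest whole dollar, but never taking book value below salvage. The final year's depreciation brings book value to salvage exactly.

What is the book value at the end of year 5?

$14,280

Depreciable base = $108,436 − $6,500 = $101,936.
Year 1: ⌊$108,436 × 200%/6⌋ = $36,145. Book value $72,291.
Year 2: ⌊$72,291 × 200%/6⌋ = $24,097. Book value $48,194.
Year 3: ⌊$48,194 × 200%/6⌋ = $16,064. Book value $32,130.
Year 4: ⌊$32,130 × 200%/6⌋ = $10,710. Book value $21,420.
Year 5: ⌊$21,420 × 200%/6⌋ = $7,140. Book value $14,280.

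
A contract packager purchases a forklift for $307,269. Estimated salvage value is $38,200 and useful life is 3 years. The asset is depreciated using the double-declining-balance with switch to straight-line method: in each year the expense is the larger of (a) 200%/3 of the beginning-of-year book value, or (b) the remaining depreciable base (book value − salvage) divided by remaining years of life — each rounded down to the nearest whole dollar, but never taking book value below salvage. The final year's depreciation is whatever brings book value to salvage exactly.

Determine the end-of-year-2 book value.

$38,200

Depreciable base = $307,269 − $38,200 = $269,069.
Year 1: DB = ⌊$307,269 × 200%/3⌋ = $204,846; SL = ⌊$269,069/3⌋ = $89,689 → take DB $204,846. Book value $102,423.
Year 2: DB = ⌊$102,423 × 200%/3⌋ = $68,282; SL = ⌊$64,223/2⌋ = $32,111 → take DB $68,282, capped at $64,223. Book value $38,200.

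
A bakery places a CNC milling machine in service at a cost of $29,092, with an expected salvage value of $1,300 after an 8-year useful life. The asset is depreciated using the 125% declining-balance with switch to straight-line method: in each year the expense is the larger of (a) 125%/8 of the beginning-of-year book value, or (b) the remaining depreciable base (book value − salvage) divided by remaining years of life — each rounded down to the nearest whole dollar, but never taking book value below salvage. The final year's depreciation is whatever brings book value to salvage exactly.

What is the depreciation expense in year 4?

Depreciable base = $29,092 − $1,300 = $27,792.
Year 1: DB = ⌊$29,092 × 125%/8⌋ = $4,545; SL = ⌊$27,792/8⌋ = $3,474 → take DB $4,545. Book value $24,547.
Year 2: DB = ⌊$24,547 × 125%/8⌋ = $3,835; SL = ⌊$23,247/7⌋ = $3,321 → take DB $3,835. Book value $20,712.
Year 3: DB = ⌊$20,712 × 125%/8⌋ = $3,236; SL = ⌊$19,412/6⌋ = $3,235 → take DB $3,236. Book value $17,476.
Year 4: DB = ⌊$17,476 × 125%/8⌋ = $2,730; SL = ⌊$16,176/5⌋ = $3,235 → take SL $3,235. Book value $14,241.

$3,235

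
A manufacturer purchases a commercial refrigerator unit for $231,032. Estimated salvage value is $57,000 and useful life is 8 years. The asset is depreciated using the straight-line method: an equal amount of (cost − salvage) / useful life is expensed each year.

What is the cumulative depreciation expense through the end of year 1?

Depreciable base = $231,032 − $57,000 = $174,032.
Annual expense = $174,032 / 8 = $21,754.
End of year 1: book value $209,278.
Accumulated through year 1 = $231,032 − $209,278 = $21,754.

$21,754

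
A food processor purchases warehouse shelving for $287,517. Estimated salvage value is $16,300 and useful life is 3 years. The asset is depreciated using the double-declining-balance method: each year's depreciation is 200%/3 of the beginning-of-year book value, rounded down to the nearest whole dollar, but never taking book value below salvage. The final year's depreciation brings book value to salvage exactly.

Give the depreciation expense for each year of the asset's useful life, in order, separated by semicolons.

Depreciable base = $287,517 − $16,300 = $271,217.
Year 1: ⌊$287,517 × 200%/3⌋ = $191,678. Book value $95,839.
Year 2: ⌊$95,839 × 200%/3⌋ = $63,892. Book value $31,947.
Year 3 (final): $31,947 − $16,300 = $15,647. Book value $16,300.

$191,678; $63,892; $15,647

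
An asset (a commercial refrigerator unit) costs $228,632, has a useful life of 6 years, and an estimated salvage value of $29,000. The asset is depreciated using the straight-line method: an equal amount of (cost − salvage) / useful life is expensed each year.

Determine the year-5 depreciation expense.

$33,272

Depreciable base = $228,632 − $29,000 = $199,632.
Annual expense = $199,632 / 6 = $33,272.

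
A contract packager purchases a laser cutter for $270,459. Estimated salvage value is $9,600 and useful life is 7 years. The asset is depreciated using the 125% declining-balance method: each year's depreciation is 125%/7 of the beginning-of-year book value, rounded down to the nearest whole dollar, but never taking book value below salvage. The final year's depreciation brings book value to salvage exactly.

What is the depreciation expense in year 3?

Depreciable base = $270,459 − $9,600 = $260,859.
Year 1: ⌊$270,459 × 125%/7⌋ = $48,296. Book value $222,163.
Year 2: ⌊$222,163 × 125%/7⌋ = $39,671. Book value $182,492.
Year 3: ⌊$182,492 × 125%/7⌋ = $32,587. Book value $149,905.

$32,587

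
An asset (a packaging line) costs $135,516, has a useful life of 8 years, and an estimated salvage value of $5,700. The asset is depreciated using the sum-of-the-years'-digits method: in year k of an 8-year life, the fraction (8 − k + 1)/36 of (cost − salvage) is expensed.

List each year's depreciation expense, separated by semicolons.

$28,848; $25,242; $21,636; $18,030; $14,424; $10,818; $7,212; $3,606

Depreciable base = $135,516 − $5,700 = $129,816.
Sum of the years' digits = 8+7+6+5+4+3+2+1 = 36.
Year 1: $129,816 × 8/36 = $28,848. Book value $106,668.
Year 2: $129,816 × 7/36 = $25,242. Book value $81,426.
Year 3: $129,816 × 6/36 = $21,636. Book value $59,790.
Year 4: $129,816 × 5/36 = $18,030. Book value $41,760.
Year 5: $129,816 × 4/36 = $14,424. Book value $27,336.
Year 6: $129,816 × 3/36 = $10,818. Book value $16,518.
Year 7: $129,816 × 2/36 = $7,212. Book value $9,306.
Year 8: $129,816 × 1/36 = $3,606. Book value $5,700.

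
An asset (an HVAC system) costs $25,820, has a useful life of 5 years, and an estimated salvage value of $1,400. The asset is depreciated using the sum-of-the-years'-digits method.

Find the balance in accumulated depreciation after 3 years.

Depreciable base = $25,820 − $1,400 = $24,420.
Sum of the years' digits = 5+4+3+2+1 = 15.
Year 1: $24,420 × 5/15 = $8,140. Book value $17,680.
Year 2: $24,420 × 4/15 = $6,512. Book value $11,168.
Year 3: $24,420 × 3/15 = $4,884. Book value $6,284.
Accumulated through year 3 = $25,820 − $6,284 = $19,536.

$19,536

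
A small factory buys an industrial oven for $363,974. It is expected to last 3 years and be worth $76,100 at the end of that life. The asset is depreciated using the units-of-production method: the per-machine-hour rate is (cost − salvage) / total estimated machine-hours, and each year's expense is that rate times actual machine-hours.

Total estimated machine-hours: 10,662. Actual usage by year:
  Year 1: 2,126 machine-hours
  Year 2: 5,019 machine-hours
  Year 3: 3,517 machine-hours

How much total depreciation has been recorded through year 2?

$192,915

Depreciable base = $363,974 − $76,100 = $287,874.
Rate = $287,874 / 10,662 machine-hours = $27 per machine-hour.
Year 1: 2,126 × $27 = $57,402. Book value $306,572.
Year 2: 5,019 × $27 = $135,513. Book value $171,059.
Accumulated through year 2 = $363,974 − $171,059 = $192,915.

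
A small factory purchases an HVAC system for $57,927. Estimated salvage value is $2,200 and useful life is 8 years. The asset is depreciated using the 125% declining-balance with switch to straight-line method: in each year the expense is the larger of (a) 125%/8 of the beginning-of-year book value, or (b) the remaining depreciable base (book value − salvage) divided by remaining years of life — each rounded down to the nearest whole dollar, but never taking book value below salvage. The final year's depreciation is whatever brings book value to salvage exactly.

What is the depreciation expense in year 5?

$6,507

Depreciable base = $57,927 − $2,200 = $55,727.
Year 1: DB = ⌊$57,927 × 125%/8⌋ = $9,051; SL = ⌊$55,727/8⌋ = $6,965 → take DB $9,051. Book value $48,876.
Year 2: DB = ⌊$48,876 × 125%/8⌋ = $7,636; SL = ⌊$46,676/7⌋ = $6,668 → take DB $7,636. Book value $41,240.
Year 3: DB = ⌊$41,240 × 125%/8⌋ = $6,443; SL = ⌊$39,040/6⌋ = $6,506 → take SL $6,506. Book value $34,734.
Year 4: DB = ⌊$34,734 × 125%/8⌋ = $5,427; SL = ⌊$32,534/5⌋ = $6,506 → take SL $6,506. Book value $28,228.
Year 5: DB = ⌊$28,228 × 125%/8⌋ = $4,410; SL = ⌊$26,028/4⌋ = $6,507 → take SL $6,507. Book value $21,721.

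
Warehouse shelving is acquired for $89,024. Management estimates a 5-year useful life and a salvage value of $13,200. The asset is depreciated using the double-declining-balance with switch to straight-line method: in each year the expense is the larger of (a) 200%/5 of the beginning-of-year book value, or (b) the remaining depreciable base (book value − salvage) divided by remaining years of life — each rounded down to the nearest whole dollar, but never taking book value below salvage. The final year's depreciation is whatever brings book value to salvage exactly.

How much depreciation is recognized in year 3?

Depreciable base = $89,024 − $13,200 = $75,824.
Year 1: DB = ⌊$89,024 × 200%/5⌋ = $35,609; SL = ⌊$75,824/5⌋ = $15,164 → take DB $35,609. Book value $53,415.
Year 2: DB = ⌊$53,415 × 200%/5⌋ = $21,366; SL = ⌊$40,215/4⌋ = $10,053 → take DB $21,366. Book value $32,049.
Year 3: DB = ⌊$32,049 × 200%/5⌋ = $12,819; SL = ⌊$18,849/3⌋ = $6,283 → take DB $12,819. Book value $19,230.

$12,819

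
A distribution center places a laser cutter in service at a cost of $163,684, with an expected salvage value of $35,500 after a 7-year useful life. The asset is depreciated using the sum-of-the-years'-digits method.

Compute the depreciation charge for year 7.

Depreciable base = $163,684 − $35,500 = $128,184.
Sum of the years' digits = 7+6+5+4+3+2+1 = 28.
Year 1: $128,184 × 7/28 = $32,046. Book value $131,638.
Year 2: $128,184 × 6/28 = $27,468. Book value $104,170.
Year 3: $128,184 × 5/28 = $22,890. Book value $81,280.
Year 4: $128,184 × 4/28 = $18,312. Book value $62,968.
Year 5: $128,184 × 3/28 = $13,734. Book value $49,234.
Year 6: $128,184 × 2/28 = $9,156. Book value $40,078.
Year 7: $128,184 × 1/28 = $4,578. Book value $35,500.

$4,578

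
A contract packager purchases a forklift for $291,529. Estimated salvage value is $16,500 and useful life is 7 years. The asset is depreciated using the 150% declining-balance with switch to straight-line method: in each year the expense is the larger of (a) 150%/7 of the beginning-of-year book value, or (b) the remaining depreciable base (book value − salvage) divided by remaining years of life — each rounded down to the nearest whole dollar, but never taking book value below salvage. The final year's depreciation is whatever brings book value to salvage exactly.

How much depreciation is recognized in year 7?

$31,228

Depreciable base = $291,529 − $16,500 = $275,029.
Year 1: DB = ⌊$291,529 × 150%/7⌋ = $62,470; SL = ⌊$275,029/7⌋ = $39,289 → take DB $62,470. Book value $229,059.
Year 2: DB = ⌊$229,059 × 150%/7⌋ = $49,084; SL = ⌊$212,559/6⌋ = $35,426 → take DB $49,084. Book value $179,975.
Year 3: DB = ⌊$179,975 × 150%/7⌋ = $38,566; SL = ⌊$163,475/5⌋ = $32,695 → take DB $38,566. Book value $141,409.
Year 4: DB = ⌊$141,409 × 150%/7⌋ = $30,301; SL = ⌊$124,909/4⌋ = $31,227 → take SL $31,227. Book value $110,182.
Year 5: DB = ⌊$110,182 × 150%/7⌋ = $23,610; SL = ⌊$93,682/3⌋ = $31,227 → take SL $31,227. Book value $78,955.
Year 6: DB = ⌊$78,955 × 150%/7⌋ = $16,918; SL = ⌊$62,455/2⌋ = $31,227 → take SL $31,227. Book value $47,728.
Year 7 (final): $47,728 − $16,500 = $31,228. Book value $16,500.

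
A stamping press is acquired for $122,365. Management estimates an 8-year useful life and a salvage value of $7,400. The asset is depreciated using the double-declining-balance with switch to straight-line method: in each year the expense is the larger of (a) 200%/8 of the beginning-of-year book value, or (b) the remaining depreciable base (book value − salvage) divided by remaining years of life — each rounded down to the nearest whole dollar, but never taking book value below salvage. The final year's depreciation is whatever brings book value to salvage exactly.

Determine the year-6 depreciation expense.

Depreciable base = $122,365 − $7,400 = $114,965.
Year 1: DB = ⌊$122,365 × 200%/8⌋ = $30,591; SL = ⌊$114,965/8⌋ = $14,370 → take DB $30,591. Book value $91,774.
Year 2: DB = ⌊$91,774 × 200%/8⌋ = $22,943; SL = ⌊$84,374/7⌋ = $12,053 → take DB $22,943. Book value $68,831.
Year 3: DB = ⌊$68,831 × 200%/8⌋ = $17,207; SL = ⌊$61,431/6⌋ = $10,238 → take DB $17,207. Book value $51,624.
Year 4: DB = ⌊$51,624 × 200%/8⌋ = $12,906; SL = ⌊$44,224/5⌋ = $8,844 → take DB $12,906. Book value $38,718.
Year 5: DB = ⌊$38,718 × 200%/8⌋ = $9,679; SL = ⌊$31,318/4⌋ = $7,829 → take DB $9,679. Book value $29,039.
Year 6: DB = ⌊$29,039 × 200%/8⌋ = $7,259; SL = ⌊$21,639/3⌋ = $7,213 → take DB $7,259. Book value $21,780.

$7,259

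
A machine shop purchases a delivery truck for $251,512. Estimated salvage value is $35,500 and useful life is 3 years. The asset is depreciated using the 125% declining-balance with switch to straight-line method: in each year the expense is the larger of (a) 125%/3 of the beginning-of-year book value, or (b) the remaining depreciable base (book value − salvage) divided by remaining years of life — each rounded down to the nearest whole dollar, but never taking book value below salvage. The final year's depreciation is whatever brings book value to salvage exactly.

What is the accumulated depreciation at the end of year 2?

$165,927

Depreciable base = $251,512 − $35,500 = $216,012.
Year 1: DB = ⌊$251,512 × 125%/3⌋ = $104,796; SL = ⌊$216,012/3⌋ = $72,004 → take DB $104,796. Book value $146,716.
Year 2: DB = ⌊$146,716 × 125%/3⌋ = $61,131; SL = ⌊$111,216/2⌋ = $55,608 → take DB $61,131. Book value $85,585.
Accumulated through year 2 = $251,512 − $85,585 = $165,927.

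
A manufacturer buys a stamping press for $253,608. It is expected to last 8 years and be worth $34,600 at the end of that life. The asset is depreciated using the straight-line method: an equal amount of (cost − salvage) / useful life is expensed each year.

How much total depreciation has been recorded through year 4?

$109,504

Depreciable base = $253,608 − $34,600 = $219,008.
Annual expense = $219,008 / 8 = $27,376.
End of year 1: book value $226,232.
End of year 2: book value $198,856.
End of year 3: book value $171,480.
End of year 4: book value $144,104.
Accumulated through year 4 = $253,608 − $144,104 = $109,504.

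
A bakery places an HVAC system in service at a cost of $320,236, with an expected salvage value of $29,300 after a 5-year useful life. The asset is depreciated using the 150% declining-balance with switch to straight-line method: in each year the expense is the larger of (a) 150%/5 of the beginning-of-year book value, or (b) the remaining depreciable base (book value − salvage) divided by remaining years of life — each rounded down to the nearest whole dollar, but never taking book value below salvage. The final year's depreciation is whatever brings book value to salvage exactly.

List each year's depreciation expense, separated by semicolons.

Depreciable base = $320,236 − $29,300 = $290,936.
Year 1: DB = ⌊$320,236 × 150%/5⌋ = $96,070; SL = ⌊$290,936/5⌋ = $58,187 → take DB $96,070. Book value $224,166.
Year 2: DB = ⌊$224,166 × 150%/5⌋ = $67,249; SL = ⌊$194,866/4⌋ = $48,716 → take DB $67,249. Book value $156,917.
Year 3: DB = ⌊$156,917 × 150%/5⌋ = $47,075; SL = ⌊$127,617/3⌋ = $42,539 → take DB $47,075. Book value $109,842.
Year 4: DB = ⌊$109,842 × 150%/5⌋ = $32,952; SL = ⌊$80,542/2⌋ = $40,271 → take SL $40,271. Book value $69,571.
Year 5 (final): $69,571 − $29,300 = $40,271. Book value $29,300.

$96,070; $67,249; $47,075; $40,271; $40,271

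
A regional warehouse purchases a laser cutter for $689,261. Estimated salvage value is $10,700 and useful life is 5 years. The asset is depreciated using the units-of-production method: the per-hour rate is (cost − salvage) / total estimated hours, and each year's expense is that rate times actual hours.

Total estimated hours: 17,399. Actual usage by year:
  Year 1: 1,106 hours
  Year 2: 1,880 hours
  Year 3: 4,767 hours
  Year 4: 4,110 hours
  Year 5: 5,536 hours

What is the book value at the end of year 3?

Depreciable base = $689,261 − $10,700 = $678,561.
Rate = $678,561 / 17,399 hours = $39 per hour.
Year 1: 1,106 × $39 = $43,134. Book value $646,127.
Year 2: 1,880 × $39 = $73,320. Book value $572,807.
Year 3: 4,767 × $39 = $185,913. Book value $386,894.

$386,894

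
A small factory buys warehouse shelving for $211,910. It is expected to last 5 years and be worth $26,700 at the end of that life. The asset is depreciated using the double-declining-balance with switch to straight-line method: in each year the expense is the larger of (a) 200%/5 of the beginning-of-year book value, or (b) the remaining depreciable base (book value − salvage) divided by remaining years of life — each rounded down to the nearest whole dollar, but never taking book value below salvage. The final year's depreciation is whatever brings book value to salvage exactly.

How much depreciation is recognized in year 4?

$18,309

Depreciable base = $211,910 − $26,700 = $185,210.
Year 1: DB = ⌊$211,910 × 200%/5⌋ = $84,764; SL = ⌊$185,210/5⌋ = $37,042 → take DB $84,764. Book value $127,146.
Year 2: DB = ⌊$127,146 × 200%/5⌋ = $50,858; SL = ⌊$100,446/4⌋ = $25,111 → take DB $50,858. Book value $76,288.
Year 3: DB = ⌊$76,288 × 200%/5⌋ = $30,515; SL = ⌊$49,588/3⌋ = $16,529 → take DB $30,515. Book value $45,773.
Year 4: DB = ⌊$45,773 × 200%/5⌋ = $18,309; SL = ⌊$19,073/2⌋ = $9,536 → take DB $18,309. Book value $27,464.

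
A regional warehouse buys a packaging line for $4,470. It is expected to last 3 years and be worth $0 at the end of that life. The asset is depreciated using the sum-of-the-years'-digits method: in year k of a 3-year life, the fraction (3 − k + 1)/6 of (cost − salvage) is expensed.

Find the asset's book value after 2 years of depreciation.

Depreciable base = $4,470 − $0 = $4,470.
Sum of the years' digits = 3+2+1 = 6.
Year 1: $4,470 × 3/6 = $2,235. Book value $2,235.
Year 2: $4,470 × 2/6 = $1,490. Book value $745.

$745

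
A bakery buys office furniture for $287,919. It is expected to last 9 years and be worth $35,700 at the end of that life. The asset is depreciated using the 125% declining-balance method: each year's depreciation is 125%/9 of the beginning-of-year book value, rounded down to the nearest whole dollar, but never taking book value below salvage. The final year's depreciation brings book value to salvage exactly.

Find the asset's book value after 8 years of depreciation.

$87,048

Depreciable base = $287,919 − $35,700 = $252,219.
Year 1: ⌊$287,919 × 125%/9⌋ = $39,988. Book value $247,931.
Year 2: ⌊$247,931 × 125%/9⌋ = $34,434. Book value $213,497.
Year 3: ⌊$213,497 × 125%/9⌋ = $29,652. Book value $183,845.
Year 4: ⌊$183,845 × 125%/9⌋ = $25,534. Book value $158,311.
Year 5: ⌊$158,311 × 125%/9⌋ = $21,987. Book value $136,324.
Year 6: ⌊$136,324 × 125%/9⌋ = $18,933. Book value $117,391.
Year 7: ⌊$117,391 × 125%/9⌋ = $16,304. Book value $101,087.
Year 8: ⌊$101,087 × 125%/9⌋ = $14,039. Book value $87,048.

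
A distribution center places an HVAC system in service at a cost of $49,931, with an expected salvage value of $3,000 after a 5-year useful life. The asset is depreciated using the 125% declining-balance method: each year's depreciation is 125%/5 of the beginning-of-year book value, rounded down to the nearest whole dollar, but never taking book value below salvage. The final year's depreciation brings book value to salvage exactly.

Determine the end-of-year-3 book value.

Depreciable base = $49,931 − $3,000 = $46,931.
Year 1: ⌊$49,931 × 125%/5⌋ = $12,482. Book value $37,449.
Year 2: ⌊$37,449 × 125%/5⌋ = $9,362. Book value $28,087.
Year 3: ⌊$28,087 × 125%/5⌋ = $7,021. Book value $21,066.

$21,066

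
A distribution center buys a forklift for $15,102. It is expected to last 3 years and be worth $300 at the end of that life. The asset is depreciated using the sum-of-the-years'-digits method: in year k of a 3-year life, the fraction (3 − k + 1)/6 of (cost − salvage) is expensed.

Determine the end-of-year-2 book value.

Depreciable base = $15,102 − $300 = $14,802.
Sum of the years' digits = 3+2+1 = 6.
Year 1: $14,802 × 3/6 = $7,401. Book value $7,701.
Year 2: $14,802 × 2/6 = $4,934. Book value $2,767.

$2,767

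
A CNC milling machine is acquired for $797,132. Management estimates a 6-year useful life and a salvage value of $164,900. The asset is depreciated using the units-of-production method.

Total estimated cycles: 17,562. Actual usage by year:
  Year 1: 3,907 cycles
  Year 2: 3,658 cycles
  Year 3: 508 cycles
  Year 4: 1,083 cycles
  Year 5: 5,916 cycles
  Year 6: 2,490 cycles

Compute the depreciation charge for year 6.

Depreciable base = $797,132 − $164,900 = $632,232.
Rate = $632,232 / 17,562 cycles = $36 per cycle.
Year 1: 3,907 × $36 = $140,652. Book value $656,480.
Year 2: 3,658 × $36 = $131,688. Book value $524,792.
Year 3: 508 × $36 = $18,288. Book value $506,504.
Year 4: 1,083 × $36 = $38,988. Book value $467,516.
Year 5: 5,916 × $36 = $212,976. Book value $254,540.
Year 6: 2,490 × $36 = $89,640. Book value $164,900.

$89,640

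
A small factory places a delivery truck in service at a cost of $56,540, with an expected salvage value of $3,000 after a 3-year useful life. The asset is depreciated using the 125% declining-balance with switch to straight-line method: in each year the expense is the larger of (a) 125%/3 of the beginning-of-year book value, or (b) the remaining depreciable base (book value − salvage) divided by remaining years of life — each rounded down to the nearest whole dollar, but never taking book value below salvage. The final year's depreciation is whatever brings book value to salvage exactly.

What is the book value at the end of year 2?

Depreciable base = $56,540 − $3,000 = $53,540.
Year 1: DB = ⌊$56,540 × 125%/3⌋ = $23,558; SL = ⌊$53,540/3⌋ = $17,846 → take DB $23,558. Book value $32,982.
Year 2: DB = ⌊$32,982 × 125%/3⌋ = $13,742; SL = ⌊$29,982/2⌋ = $14,991 → take SL $14,991. Book value $17,991.

$17,991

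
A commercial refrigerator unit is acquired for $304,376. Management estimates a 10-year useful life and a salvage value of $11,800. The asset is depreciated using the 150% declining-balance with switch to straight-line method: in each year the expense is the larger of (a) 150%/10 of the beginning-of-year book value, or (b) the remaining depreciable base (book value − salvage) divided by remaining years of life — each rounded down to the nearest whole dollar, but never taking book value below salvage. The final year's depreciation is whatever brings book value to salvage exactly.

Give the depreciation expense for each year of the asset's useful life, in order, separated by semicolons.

$45,656; $38,808; $32,986; $28,038; $24,514; $24,514; $24,515; $24,515; $24,515; $24,515

Depreciable base = $304,376 − $11,800 = $292,576.
Year 1: DB = ⌊$304,376 × 150%/10⌋ = $45,656; SL = ⌊$292,576/10⌋ = $29,257 → take DB $45,656. Book value $258,720.
Year 2: DB = ⌊$258,720 × 150%/10⌋ = $38,808; SL = ⌊$246,920/9⌋ = $27,435 → take DB $38,808. Book value $219,912.
Year 3: DB = ⌊$219,912 × 150%/10⌋ = $32,986; SL = ⌊$208,112/8⌋ = $26,014 → take DB $32,986. Book value $186,926.
Year 4: DB = ⌊$186,926 × 150%/10⌋ = $28,038; SL = ⌊$175,126/7⌋ = $25,018 → take DB $28,038. Book value $158,888.
Year 5: DB = ⌊$158,888 × 150%/10⌋ = $23,833; SL = ⌊$147,088/6⌋ = $24,514 → take SL $24,514. Book value $134,374.
Year 6: DB = ⌊$134,374 × 150%/10⌋ = $20,156; SL = ⌊$122,574/5⌋ = $24,514 → take SL $24,514. Book value $109,860.
Year 7: DB = ⌊$109,860 × 150%/10⌋ = $16,479; SL = ⌊$98,060/4⌋ = $24,515 → take SL $24,515. Book value $85,345.
Year 8: DB = ⌊$85,345 × 150%/10⌋ = $12,801; SL = ⌊$73,545/3⌋ = $24,515 → take SL $24,515. Book value $60,830.
Year 9: DB = ⌊$60,830 × 150%/10⌋ = $9,124; SL = ⌊$49,030/2⌋ = $24,515 → take SL $24,515. Book value $36,315.
Year 10 (final): $36,315 − $11,800 = $24,515. Book value $11,800.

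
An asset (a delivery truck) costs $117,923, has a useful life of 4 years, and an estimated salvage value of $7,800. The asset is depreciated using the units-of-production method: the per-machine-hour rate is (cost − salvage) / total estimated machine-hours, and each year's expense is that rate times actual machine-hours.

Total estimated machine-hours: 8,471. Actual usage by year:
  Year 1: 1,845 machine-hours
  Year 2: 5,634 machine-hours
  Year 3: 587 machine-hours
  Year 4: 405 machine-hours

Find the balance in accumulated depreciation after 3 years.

Depreciable base = $117,923 − $7,800 = $110,123.
Rate = $110,123 / 8,471 machine-hours = $13 per machine-hour.
Year 1: 1,845 × $13 = $23,985. Book value $93,938.
Year 2: 5,634 × $13 = $73,242. Book value $20,696.
Year 3: 587 × $13 = $7,631. Book value $13,065.
Accumulated through year 3 = $117,923 − $13,065 = $104,858.

$104,858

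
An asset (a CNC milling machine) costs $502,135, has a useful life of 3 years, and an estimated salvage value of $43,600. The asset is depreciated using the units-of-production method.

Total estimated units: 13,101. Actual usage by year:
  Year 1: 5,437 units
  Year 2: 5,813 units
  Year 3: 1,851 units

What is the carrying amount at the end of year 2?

Depreciable base = $502,135 − $43,600 = $458,535.
Rate = $458,535 / 13,101 units = $35 per unit.
Year 1: 5,437 × $35 = $190,295. Book value $311,840.
Year 2: 5,813 × $35 = $203,455. Book value $108,385.

$108,385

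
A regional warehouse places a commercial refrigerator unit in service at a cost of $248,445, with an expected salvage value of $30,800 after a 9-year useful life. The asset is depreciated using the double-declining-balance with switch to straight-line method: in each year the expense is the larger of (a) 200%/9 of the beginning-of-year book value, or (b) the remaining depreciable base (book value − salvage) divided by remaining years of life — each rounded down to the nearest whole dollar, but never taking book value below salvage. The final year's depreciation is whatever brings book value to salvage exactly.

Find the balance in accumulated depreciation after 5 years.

$177,729

Depreciable base = $248,445 − $30,800 = $217,645.
Year 1: DB = ⌊$248,445 × 200%/9⌋ = $55,210; SL = ⌊$217,645/9⌋ = $24,182 → take DB $55,210. Book value $193,235.
Year 2: DB = ⌊$193,235 × 200%/9⌋ = $42,941; SL = ⌊$162,435/8⌋ = $20,304 → take DB $42,941. Book value $150,294.
Year 3: DB = ⌊$150,294 × 200%/9⌋ = $33,398; SL = ⌊$119,494/7⌋ = $17,070 → take DB $33,398. Book value $116,896.
Year 4: DB = ⌊$116,896 × 200%/9⌋ = $25,976; SL = ⌊$86,096/6⌋ = $14,349 → take DB $25,976. Book value $90,920.
Year 5: DB = ⌊$90,920 × 200%/9⌋ = $20,204; SL = ⌊$60,120/5⌋ = $12,024 → take DB $20,204. Book value $70,716.
Accumulated through year 5 = $248,445 − $70,716 = $177,729.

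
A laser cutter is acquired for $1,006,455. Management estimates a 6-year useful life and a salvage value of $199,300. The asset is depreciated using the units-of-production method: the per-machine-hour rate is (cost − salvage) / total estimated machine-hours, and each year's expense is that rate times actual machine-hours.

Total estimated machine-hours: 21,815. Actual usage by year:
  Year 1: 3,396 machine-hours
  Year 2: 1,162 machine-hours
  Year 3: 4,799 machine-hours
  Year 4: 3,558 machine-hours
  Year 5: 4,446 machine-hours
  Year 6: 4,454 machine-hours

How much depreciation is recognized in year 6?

Depreciable base = $1,006,455 − $199,300 = $807,155.
Rate = $807,155 / 21,815 machine-hours = $37 per machine-hour.
Year 1: 3,396 × $37 = $125,652. Book value $880,803.
Year 2: 1,162 × $37 = $42,994. Book value $837,809.
Year 3: 4,799 × $37 = $177,563. Book value $660,246.
Year 4: 3,558 × $37 = $131,646. Book value $528,600.
Year 5: 4,446 × $37 = $164,502. Book value $364,098.
Year 6: 4,454 × $37 = $164,798. Book value $199,300.

$164,798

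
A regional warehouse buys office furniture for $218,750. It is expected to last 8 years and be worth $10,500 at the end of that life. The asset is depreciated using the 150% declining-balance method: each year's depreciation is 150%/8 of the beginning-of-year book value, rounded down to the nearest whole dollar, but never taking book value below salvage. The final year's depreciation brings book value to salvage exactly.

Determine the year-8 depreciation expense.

Depreciable base = $218,750 − $10,500 = $208,250.
Year 1: ⌊$218,750 × 150%/8⌋ = $41,015. Book value $177,735.
Year 2: ⌊$177,735 × 150%/8⌋ = $33,325. Book value $144,410.
Year 3: ⌊$144,410 × 150%/8⌋ = $27,076. Book value $117,334.
Year 4: ⌊$117,334 × 150%/8⌋ = $22,000. Book value $95,334.
Year 5: ⌊$95,334 × 150%/8⌋ = $17,875. Book value $77,459.
Year 6: ⌊$77,459 × 150%/8⌋ = $14,523. Book value $62,936.
Year 7: ⌊$62,936 × 150%/8⌋ = $11,800. Book value $51,136.
Year 8 (final): $51,136 − $10,500 = $40,636. Book value $10,500.

$40,636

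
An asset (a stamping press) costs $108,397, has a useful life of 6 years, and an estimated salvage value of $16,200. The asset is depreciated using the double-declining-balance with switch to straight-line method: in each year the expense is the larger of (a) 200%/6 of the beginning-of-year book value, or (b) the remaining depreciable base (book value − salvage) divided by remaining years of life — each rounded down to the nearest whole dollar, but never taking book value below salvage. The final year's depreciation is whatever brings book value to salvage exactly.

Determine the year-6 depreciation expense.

Depreciable base = $108,397 − $16,200 = $92,197.
Year 1: DB = ⌊$108,397 × 200%/6⌋ = $36,132; SL = ⌊$92,197/6⌋ = $15,366 → take DB $36,132. Book value $72,265.
Year 2: DB = ⌊$72,265 × 200%/6⌋ = $24,088; SL = ⌊$56,065/5⌋ = $11,213 → take DB $24,088. Book value $48,177.
Year 3: DB = ⌊$48,177 × 200%/6⌋ = $16,059; SL = ⌊$31,977/4⌋ = $7,994 → take DB $16,059. Book value $32,118.
Year 4: DB = ⌊$32,118 × 200%/6⌋ = $10,706; SL = ⌊$15,918/3⌋ = $5,306 → take DB $10,706. Book value $21,412.
Year 5: DB = ⌊$21,412 × 200%/6⌋ = $7,137; SL = ⌊$5,212/2⌋ = $2,606 → take DB $7,137, capped at $5,212. Book value $16,200.
Year 6 (final): $16,200 − $16,200 = $0. Book value $16,200.

$0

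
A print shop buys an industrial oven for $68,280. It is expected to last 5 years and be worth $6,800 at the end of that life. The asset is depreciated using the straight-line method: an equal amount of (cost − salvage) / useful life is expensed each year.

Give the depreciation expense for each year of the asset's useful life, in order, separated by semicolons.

Depreciable base = $68,280 − $6,800 = $61,480.
Annual expense = $61,480 / 5 = $12,296.
End of year 1: book value $55,984.
End of year 2: book value $43,688.
End of year 3: book value $31,392.
End of year 4: book value $19,096.
End of year 5: book value $6,800.

$12,296; $12,296; $12,296; $12,296; $12,296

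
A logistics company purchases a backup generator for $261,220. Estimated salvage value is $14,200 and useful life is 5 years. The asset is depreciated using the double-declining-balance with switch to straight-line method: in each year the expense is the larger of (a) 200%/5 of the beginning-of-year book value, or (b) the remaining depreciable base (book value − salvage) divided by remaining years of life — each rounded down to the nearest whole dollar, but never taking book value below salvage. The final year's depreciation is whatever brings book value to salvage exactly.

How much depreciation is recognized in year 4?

Depreciable base = $261,220 − $14,200 = $247,020.
Year 1: DB = ⌊$261,220 × 200%/5⌋ = $104,488; SL = ⌊$247,020/5⌋ = $49,404 → take DB $104,488. Book value $156,732.
Year 2: DB = ⌊$156,732 × 200%/5⌋ = $62,692; SL = ⌊$142,532/4⌋ = $35,633 → take DB $62,692. Book value $94,040.
Year 3: DB = ⌊$94,040 × 200%/5⌋ = $37,616; SL = ⌊$79,840/3⌋ = $26,613 → take DB $37,616. Book value $56,424.
Year 4: DB = ⌊$56,424 × 200%/5⌋ = $22,569; SL = ⌊$42,224/2⌋ = $21,112 → take DB $22,569. Book value $33,855.

$22,569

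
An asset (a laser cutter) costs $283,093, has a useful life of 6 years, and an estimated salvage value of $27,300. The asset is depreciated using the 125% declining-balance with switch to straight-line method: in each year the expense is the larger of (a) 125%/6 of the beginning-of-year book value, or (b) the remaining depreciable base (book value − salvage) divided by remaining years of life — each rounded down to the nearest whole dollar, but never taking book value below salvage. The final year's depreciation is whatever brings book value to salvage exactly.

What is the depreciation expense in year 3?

Depreciable base = $283,093 − $27,300 = $255,793.
Year 1: DB = ⌊$283,093 × 125%/6⌋ = $58,977; SL = ⌊$255,793/6⌋ = $42,632 → take DB $58,977. Book value $224,116.
Year 2: DB = ⌊$224,116 × 125%/6⌋ = $46,690; SL = ⌊$196,816/5⌋ = $39,363 → take DB $46,690. Book value $177,426.
Year 3: DB = ⌊$177,426 × 125%/6⌋ = $36,963; SL = ⌊$150,126/4⌋ = $37,531 → take SL $37,531. Book value $139,895.

$37,531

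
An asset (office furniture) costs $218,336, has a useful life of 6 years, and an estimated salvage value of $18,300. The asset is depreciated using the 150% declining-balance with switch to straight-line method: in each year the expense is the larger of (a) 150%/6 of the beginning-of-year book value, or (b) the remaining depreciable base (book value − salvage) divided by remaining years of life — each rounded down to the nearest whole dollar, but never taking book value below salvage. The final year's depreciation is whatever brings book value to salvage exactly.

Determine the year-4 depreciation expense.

$24,603

Depreciable base = $218,336 − $18,300 = $200,036.
Year 1: DB = ⌊$218,336 × 150%/6⌋ = $54,584; SL = ⌊$200,036/6⌋ = $33,339 → take DB $54,584. Book value $163,752.
Year 2: DB = ⌊$163,752 × 150%/6⌋ = $40,938; SL = ⌊$145,452/5⌋ = $29,090 → take DB $40,938. Book value $122,814.
Year 3: DB = ⌊$122,814 × 150%/6⌋ = $30,703; SL = ⌊$104,514/4⌋ = $26,128 → take DB $30,703. Book value $92,111.
Year 4: DB = ⌊$92,111 × 150%/6⌋ = $23,027; SL = ⌊$73,811/3⌋ = $24,603 → take SL $24,603. Book value $67,508.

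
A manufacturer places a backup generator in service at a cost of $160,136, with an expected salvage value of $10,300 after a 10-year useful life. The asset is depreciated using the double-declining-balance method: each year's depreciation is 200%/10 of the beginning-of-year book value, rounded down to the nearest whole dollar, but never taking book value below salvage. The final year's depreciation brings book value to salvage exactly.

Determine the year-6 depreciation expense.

Depreciable base = $160,136 − $10,300 = $149,836.
Year 1: ⌊$160,136 × 200%/10⌋ = $32,027. Book value $128,109.
Year 2: ⌊$128,109 × 200%/10⌋ = $25,621. Book value $102,488.
Year 3: ⌊$102,488 × 200%/10⌋ = $20,497. Book value $81,991.
Year 4: ⌊$81,991 × 200%/10⌋ = $16,398. Book value $65,593.
Year 5: ⌊$65,593 × 200%/10⌋ = $13,118. Book value $52,475.
Year 6: ⌊$52,475 × 200%/10⌋ = $10,495. Book value $41,980.

$10,495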